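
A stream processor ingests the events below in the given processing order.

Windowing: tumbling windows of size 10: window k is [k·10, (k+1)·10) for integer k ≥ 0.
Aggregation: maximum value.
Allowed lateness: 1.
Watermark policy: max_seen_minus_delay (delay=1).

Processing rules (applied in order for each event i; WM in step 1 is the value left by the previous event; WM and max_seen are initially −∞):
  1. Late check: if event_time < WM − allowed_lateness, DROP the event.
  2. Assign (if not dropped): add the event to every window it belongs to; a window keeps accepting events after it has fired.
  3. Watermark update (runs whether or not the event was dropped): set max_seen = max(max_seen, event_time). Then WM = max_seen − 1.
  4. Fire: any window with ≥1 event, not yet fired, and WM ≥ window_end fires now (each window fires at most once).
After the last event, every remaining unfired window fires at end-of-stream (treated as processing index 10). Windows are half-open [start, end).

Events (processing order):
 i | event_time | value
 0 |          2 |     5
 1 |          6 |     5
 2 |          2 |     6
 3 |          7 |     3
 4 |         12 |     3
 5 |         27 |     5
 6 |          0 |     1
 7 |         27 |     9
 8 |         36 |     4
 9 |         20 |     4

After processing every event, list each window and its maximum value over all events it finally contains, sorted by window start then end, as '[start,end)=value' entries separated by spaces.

[0,10)=5 [10,20)=3 [20,30)=9 [30,40)=4

i=0 t=2 v=5: → [0,10); WM=1
i=1 t=6 v=5: → [0,10); WM=5
i=2 t=2 v=6: DROP (t<5-1); WM=5
i=3 t=7 v=3: → [0,10); WM=6
i=4 t=12 v=3: → [10,20); WM=11; [0,10) fires=5
i=5 t=27 v=5: → [20,30); WM=26; [10,20) fires=3
i=6 t=0 v=1: DROP (t<26-1); WM=26
i=7 t=27 v=9: → [20,30); WM=26
i=8 t=36 v=4: → [30,40); WM=35; [20,30) fires=9
i=9 t=20 v=4: DROP (t<35-1); WM=35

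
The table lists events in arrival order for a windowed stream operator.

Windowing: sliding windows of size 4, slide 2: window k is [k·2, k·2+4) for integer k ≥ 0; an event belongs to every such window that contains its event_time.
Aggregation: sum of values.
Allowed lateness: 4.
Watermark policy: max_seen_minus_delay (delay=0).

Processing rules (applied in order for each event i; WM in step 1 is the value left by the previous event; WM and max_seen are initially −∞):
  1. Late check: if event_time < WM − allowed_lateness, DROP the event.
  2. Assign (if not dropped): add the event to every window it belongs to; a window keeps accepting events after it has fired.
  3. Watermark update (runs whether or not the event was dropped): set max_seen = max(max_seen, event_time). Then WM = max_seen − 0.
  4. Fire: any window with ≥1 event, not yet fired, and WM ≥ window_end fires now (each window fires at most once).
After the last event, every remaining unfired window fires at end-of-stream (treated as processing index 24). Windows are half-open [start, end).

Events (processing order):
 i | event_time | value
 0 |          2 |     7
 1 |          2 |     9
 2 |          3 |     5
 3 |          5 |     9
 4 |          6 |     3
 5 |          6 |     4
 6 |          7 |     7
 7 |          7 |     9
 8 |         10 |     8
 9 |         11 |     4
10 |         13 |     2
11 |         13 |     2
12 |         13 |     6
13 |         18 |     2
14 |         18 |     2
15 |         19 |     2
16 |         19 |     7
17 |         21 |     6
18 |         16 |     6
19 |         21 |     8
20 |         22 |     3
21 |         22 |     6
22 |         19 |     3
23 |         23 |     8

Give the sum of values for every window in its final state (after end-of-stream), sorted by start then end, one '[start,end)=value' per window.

i=0 t=2 v=7: → [2,6),[0,4); WM=2
i=1 t=2 v=9: → [2,6),[0,4); WM=2
i=2 t=3 v=5: → [2,6),[0,4); WM=3
i=3 t=5 v=9: → [4,8),[2,6); WM=5; [0,4) fires=21
i=4 t=6 v=3: → [6,10),[4,8); WM=6; [2,6) fires=30
i=5 t=6 v=4: → [6,10),[4,8); WM=6
i=6 t=7 v=7: → [6,10),[4,8); WM=7
i=7 t=7 v=9: → [6,10),[4,8); WM=7
i=8 t=10 v=8: → [10,14),[8,12); WM=10; [4,8) fires=32 [6,10) fires=23
i=9 t=11 v=4: → [10,14),[8,12); WM=11
i=10 t=13 v=2: → [12,16),[10,14); WM=13; [8,12) fires=12
i=11 t=13 v=2: → [12,16),[10,14); WM=13
i=12 t=13 v=6: → [12,16),[10,14); WM=13
i=13 t=18 v=2: → [18,22),[16,20); WM=18; [10,14) fires=22 [12,16) fires=10
i=14 t=18 v=2: → [18,22),[16,20); WM=18
i=15 t=19 v=2: → [18,22),[16,20); WM=19
i=16 t=19 v=7: → [18,22),[16,20); WM=19
i=17 t=21 v=6: → [20,24),[18,22); WM=21; [16,20) fires=13
i=18 t=16 v=6: DROP (t<21-4); WM=21
i=19 t=21 v=8: → [20,24),[18,22); WM=21
i=20 t=22 v=3: → [22,26),[20,24); WM=22; [18,22) fires=27
i=21 t=22 v=6: → [22,26),[20,24); WM=22
i=22 t=19 v=3: → [18,22),[16,20); WM=22
i=23 t=23 v=8: → [22,26),[20,24); WM=23

[0,4)=21 [2,6)=30 [4,8)=32 [6,10)=23 [8,12)=12 [10,14)=22 [12,16)=10 [16,20)=16 [18,22)=30 [20,24)=31 [22,26)=17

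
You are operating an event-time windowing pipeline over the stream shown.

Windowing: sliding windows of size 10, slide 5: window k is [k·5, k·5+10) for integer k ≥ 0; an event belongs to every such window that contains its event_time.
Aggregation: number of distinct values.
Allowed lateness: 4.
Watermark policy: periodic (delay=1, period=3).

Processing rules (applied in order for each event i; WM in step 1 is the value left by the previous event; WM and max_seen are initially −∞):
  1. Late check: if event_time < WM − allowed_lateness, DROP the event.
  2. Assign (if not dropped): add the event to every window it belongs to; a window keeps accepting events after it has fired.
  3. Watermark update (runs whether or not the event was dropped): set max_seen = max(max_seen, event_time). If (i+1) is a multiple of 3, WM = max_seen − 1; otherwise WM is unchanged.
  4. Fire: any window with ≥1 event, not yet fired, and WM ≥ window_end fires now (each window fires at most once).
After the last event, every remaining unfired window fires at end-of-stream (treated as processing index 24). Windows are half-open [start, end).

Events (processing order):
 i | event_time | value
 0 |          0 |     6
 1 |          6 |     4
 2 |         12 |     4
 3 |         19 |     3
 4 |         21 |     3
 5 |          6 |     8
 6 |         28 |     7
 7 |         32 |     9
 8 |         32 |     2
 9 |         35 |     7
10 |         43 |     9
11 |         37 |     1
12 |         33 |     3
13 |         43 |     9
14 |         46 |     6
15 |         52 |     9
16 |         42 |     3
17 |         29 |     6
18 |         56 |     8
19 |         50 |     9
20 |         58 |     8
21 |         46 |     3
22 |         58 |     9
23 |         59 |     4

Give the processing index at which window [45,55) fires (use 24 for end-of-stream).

20

i=0 t=0 v=6: → [0,10); WM=−∞
i=1 t=6 v=4: → [5,15),[0,10); WM=−∞
i=2 t=12 v=4: → [10,20),[5,15); WM=11; [0,10) fires=2
i=3 t=19 v=3: → [15,25),[10,20); WM=11
i=4 t=21 v=3: → [20,30),[15,25); WM=11
i=5 t=6 v=8: DROP (t<11-4); WM=20; [5,15) fires=1 [10,20) fires=2
i=6 t=28 v=7: → [25,35),[20,30); WM=20
i=7 t=32 v=9: → [30,40),[25,35); WM=20
i=8 t=32 v=2: → [30,40),[25,35); WM=31; [15,25) fires=1 [20,30) fires=2
i=9 t=35 v=7: → [35,45),[30,40); WM=31
i=10 t=43 v=9: → [40,50),[35,45); WM=31
i=11 t=37 v=1: → [35,45),[30,40); WM=42; [25,35) fires=3 [30,40) fires=4
i=12 t=33 v=3: DROP (t<42-4); WM=42
i=13 t=43 v=9: → [40,50),[35,45); WM=42
i=14 t=46 v=6: → [45,55),[40,50); WM=45; [35,45) fires=3
i=15 t=52 v=9: → [50,60),[45,55); WM=45
i=16 t=42 v=3: → [40,50),[35,45); WM=45
i=17 t=29 v=6: DROP (t<45-4); WM=51; [40,50) fires=3
i=18 t=56 v=8: → [55,65),[50,60); WM=51
i=19 t=50 v=9: → [50,60),[45,55); WM=51
i=20 t=58 v=8: → [55,65),[50,60); WM=57; [45,55) fires=2
i=21 t=46 v=3: DROP (t<57-4); WM=57
i=22 t=58 v=9: → [55,65),[50,60); WM=57
i=23 t=59 v=4: → [55,65),[50,60); WM=58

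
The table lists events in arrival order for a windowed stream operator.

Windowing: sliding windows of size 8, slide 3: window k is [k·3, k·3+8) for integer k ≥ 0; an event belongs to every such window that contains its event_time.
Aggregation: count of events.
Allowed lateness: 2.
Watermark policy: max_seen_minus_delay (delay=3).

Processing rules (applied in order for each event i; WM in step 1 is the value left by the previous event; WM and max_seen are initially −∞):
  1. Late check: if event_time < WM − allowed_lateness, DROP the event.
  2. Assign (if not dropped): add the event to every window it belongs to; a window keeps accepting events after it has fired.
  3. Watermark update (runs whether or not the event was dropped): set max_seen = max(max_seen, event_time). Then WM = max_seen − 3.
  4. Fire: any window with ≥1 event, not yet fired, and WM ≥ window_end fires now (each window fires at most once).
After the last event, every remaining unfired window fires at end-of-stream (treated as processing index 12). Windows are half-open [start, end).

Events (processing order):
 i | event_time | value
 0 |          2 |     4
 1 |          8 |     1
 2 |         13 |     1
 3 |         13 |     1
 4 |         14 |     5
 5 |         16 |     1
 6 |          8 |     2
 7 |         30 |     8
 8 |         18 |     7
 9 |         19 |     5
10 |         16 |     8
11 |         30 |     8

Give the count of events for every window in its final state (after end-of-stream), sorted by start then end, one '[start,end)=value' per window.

[0,8)=1 [3,11)=1 [6,14)=3 [9,17)=4 [12,20)=4 [15,23)=1 [24,32)=2 [27,35)=2 [30,38)=2

i=0 t=2 v=4: → [0,8); WM=-1
i=1 t=8 v=1: → [6,14),[3,11); WM=5
i=2 t=13 v=1: → [12,20),[9,17),[6,14); WM=10; [0,8) fires=1
i=3 t=13 v=1: → [12,20),[9,17),[6,14); WM=10
i=4 t=14 v=5: → [12,20),[9,17); WM=11; [3,11) fires=1
i=5 t=16 v=1: → [15,23),[12,20),[9,17); WM=13
i=6 t=8 v=2: DROP (t<13-2); WM=13
i=7 t=30 v=8: → [30,38),[27,35),[24,32); WM=27; [6,14) fires=3 [9,17) fires=4 [12,20) fires=4 [15,23) fires=1
i=8 t=18 v=7: DROP (t<27-2); WM=27
i=9 t=19 v=5: DROP (t<27-2); WM=27
i=10 t=16 v=8: DROP (t<27-2); WM=27
i=11 t=30 v=8: → [30,38),[27,35),[24,32); WM=27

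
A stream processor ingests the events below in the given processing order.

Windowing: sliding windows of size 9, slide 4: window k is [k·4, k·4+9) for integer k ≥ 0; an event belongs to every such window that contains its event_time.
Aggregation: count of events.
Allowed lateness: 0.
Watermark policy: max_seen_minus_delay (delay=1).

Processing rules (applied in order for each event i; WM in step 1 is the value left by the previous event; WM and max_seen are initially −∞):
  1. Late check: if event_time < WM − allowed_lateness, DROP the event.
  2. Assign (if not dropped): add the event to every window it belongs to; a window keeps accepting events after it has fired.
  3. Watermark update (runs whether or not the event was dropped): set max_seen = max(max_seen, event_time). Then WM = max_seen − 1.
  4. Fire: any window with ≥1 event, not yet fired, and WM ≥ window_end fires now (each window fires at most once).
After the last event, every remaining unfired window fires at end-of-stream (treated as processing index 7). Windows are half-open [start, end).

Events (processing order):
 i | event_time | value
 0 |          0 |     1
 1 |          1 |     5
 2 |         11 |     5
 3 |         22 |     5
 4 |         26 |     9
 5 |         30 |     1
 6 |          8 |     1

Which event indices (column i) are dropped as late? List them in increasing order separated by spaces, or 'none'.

i=0 t=0 v=1: → [0,9); WM=-1
i=1 t=1 v=5: → [0,9); WM=0
i=2 t=11 v=5: → [8,17),[4,13); WM=10; [0,9) fires=2
i=3 t=22 v=5: → [20,29),[16,25); WM=21; [4,13) fires=1 [8,17) fires=1
i=4 t=26 v=9: → [24,33),[20,29); WM=25; [16,25) fires=1
i=5 t=30 v=1: → [28,37),[24,33); WM=29; [20,29) fires=2
i=6 t=8 v=1: DROP (t<29-0); WM=29

6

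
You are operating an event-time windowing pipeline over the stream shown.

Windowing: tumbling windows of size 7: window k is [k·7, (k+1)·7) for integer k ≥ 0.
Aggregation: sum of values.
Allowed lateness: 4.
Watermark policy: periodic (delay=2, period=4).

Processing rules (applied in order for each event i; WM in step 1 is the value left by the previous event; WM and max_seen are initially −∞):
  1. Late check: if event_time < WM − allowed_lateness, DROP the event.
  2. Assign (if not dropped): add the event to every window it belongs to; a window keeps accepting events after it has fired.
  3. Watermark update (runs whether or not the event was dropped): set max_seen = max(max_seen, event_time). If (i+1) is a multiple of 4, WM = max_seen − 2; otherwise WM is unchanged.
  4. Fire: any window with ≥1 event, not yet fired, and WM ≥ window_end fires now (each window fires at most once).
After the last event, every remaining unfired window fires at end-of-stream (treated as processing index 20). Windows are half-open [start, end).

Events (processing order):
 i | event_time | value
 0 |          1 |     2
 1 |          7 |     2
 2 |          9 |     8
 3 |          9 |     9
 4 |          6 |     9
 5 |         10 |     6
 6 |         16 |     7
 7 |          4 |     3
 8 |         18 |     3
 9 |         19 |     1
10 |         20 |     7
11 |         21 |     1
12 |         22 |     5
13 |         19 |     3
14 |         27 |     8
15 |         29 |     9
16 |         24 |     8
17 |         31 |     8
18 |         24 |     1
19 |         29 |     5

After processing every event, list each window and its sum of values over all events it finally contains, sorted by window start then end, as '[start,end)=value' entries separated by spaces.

[0,7)=14 [7,14)=25 [14,21)=21 [21,28)=23 [28,35)=22

i=0 t=1 v=2: → [0,7); WM=−∞
i=1 t=7 v=2: → [7,14); WM=−∞
i=2 t=9 v=8: → [7,14); WM=−∞
i=3 t=9 v=9: → [7,14); WM=7; [0,7) fires=2
i=4 t=6 v=9: → [0,7); WM=7
i=5 t=10 v=6: → [7,14); WM=7
i=6 t=16 v=7: → [14,21); WM=7
i=7 t=4 v=3: → [0,7); WM=14; [7,14) fires=25
i=8 t=18 v=3: → [14,21); WM=14
i=9 t=19 v=1: → [14,21); WM=14
i=10 t=20 v=7: → [14,21); WM=14
i=11 t=21 v=1: → [21,28); WM=19
i=12 t=22 v=5: → [21,28); WM=19
i=13 t=19 v=3: → [14,21); WM=19
i=14 t=27 v=8: → [21,28); WM=19
i=15 t=29 v=9: → [28,35); WM=27; [14,21) fires=21
i=16 t=24 v=8: → [21,28); WM=27
i=17 t=31 v=8: → [28,35); WM=27
i=18 t=24 v=1: → [21,28); WM=27
i=19 t=29 v=5: → [28,35); WM=29; [21,28) fires=23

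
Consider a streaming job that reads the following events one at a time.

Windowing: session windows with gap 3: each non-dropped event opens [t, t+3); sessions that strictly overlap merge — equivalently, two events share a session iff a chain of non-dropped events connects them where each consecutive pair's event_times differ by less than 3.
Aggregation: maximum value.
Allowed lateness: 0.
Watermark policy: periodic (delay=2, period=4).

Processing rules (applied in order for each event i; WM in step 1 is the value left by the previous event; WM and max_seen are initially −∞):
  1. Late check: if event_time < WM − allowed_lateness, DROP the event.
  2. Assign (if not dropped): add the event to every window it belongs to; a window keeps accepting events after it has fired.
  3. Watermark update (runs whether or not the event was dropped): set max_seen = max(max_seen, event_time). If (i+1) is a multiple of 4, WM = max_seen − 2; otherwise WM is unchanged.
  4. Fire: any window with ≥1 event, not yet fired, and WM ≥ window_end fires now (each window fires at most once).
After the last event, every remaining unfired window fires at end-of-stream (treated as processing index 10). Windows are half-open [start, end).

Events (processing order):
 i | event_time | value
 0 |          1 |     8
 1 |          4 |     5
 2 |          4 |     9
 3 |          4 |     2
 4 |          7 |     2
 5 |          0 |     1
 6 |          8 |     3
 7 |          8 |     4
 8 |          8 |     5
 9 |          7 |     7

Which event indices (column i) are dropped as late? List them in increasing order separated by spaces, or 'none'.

5

i=0 t=1 v=8: → [1,4); WM=−∞
i=1 t=4 v=5: → [4,7); WM=−∞
i=2 t=4 v=9: → [4,7); WM=−∞
i=3 t=4 v=2: → [4,7); WM=2
i=4 t=7 v=2: → [7,10); WM=2
i=5 t=0 v=1: DROP (t<2-0); WM=2
i=6 t=8 v=3: → [7,11); WM=2
i=7 t=8 v=4: → [7,11); WM=6
i=8 t=8 v=5: → [7,11); WM=6
i=9 t=7 v=7: → [7,11); WM=6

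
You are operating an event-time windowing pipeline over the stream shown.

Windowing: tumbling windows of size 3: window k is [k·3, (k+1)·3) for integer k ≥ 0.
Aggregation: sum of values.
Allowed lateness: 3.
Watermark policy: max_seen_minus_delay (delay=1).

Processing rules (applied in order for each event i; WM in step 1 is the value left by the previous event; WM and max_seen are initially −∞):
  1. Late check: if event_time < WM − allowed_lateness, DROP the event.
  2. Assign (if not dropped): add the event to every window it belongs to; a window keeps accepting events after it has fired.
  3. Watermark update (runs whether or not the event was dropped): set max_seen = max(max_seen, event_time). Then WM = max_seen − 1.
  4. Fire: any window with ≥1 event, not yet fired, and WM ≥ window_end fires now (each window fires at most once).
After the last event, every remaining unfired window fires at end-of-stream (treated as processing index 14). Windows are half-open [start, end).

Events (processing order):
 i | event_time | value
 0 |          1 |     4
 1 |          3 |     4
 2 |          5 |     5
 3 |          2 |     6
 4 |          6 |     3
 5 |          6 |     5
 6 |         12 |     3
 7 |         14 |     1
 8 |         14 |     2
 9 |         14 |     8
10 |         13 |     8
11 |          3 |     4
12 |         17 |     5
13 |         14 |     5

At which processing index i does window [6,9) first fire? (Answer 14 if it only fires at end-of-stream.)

6

i=0 t=1 v=4: → [0,3); WM=0
i=1 t=3 v=4: → [3,6); WM=2
i=2 t=5 v=5: → [3,6); WM=4; [0,3) fires=4
i=3 t=2 v=6: → [0,3); WM=4
i=4 t=6 v=3: → [6,9); WM=5
i=5 t=6 v=5: → [6,9); WM=5
i=6 t=12 v=3: → [12,15); WM=11; [3,6) fires=9 [6,9) fires=8
i=7 t=14 v=1: → [12,15); WM=13
i=8 t=14 v=2: → [12,15); WM=13
i=9 t=14 v=8: → [12,15); WM=13
i=10 t=13 v=8: → [12,15); WM=13
i=11 t=3 v=4: DROP (t<13-3); WM=13
i=12 t=17 v=5: → [15,18); WM=16; [12,15) fires=22
i=13 t=14 v=5: → [12,15); WM=16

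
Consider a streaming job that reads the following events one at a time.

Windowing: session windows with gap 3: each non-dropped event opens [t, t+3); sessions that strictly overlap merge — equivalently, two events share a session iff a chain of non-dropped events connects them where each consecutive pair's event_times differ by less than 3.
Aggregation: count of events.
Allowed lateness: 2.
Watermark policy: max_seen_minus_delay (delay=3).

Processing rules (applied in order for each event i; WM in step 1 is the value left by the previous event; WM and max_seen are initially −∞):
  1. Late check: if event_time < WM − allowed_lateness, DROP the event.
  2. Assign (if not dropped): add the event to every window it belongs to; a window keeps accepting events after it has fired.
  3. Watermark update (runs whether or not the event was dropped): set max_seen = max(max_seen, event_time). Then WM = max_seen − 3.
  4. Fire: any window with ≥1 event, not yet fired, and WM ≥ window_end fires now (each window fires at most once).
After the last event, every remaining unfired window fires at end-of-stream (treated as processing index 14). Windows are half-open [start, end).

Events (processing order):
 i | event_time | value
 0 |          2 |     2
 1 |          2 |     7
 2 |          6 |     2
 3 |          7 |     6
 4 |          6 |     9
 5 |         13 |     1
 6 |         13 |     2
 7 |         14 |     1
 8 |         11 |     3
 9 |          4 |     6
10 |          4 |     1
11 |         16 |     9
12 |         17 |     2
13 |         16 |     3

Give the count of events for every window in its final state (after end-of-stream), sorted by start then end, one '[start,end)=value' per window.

[2,5)=2 [6,10)=3 [11,20)=7

i=0 t=2 v=2: → [2,5); WM=-1
i=1 t=2 v=7: → [2,5); WM=-1
i=2 t=6 v=2: → [6,9); WM=3
i=3 t=7 v=6: → [6,10); WM=4
i=4 t=6 v=9: → [6,10); WM=4
i=5 t=13 v=1: → [13,16); WM=10
i=6 t=13 v=2: → [13,16); WM=10
i=7 t=14 v=1: → [13,17); WM=11
i=8 t=11 v=3: → [11,17); WM=11
i=9 t=4 v=6: DROP (t<11-2); WM=11
i=10 t=4 v=1: DROP (t<11-2); WM=11
i=11 t=16 v=9: → [11,19); WM=13
i=12 t=17 v=2: → [11,20); WM=14
i=13 t=16 v=3: → [11,20); WM=14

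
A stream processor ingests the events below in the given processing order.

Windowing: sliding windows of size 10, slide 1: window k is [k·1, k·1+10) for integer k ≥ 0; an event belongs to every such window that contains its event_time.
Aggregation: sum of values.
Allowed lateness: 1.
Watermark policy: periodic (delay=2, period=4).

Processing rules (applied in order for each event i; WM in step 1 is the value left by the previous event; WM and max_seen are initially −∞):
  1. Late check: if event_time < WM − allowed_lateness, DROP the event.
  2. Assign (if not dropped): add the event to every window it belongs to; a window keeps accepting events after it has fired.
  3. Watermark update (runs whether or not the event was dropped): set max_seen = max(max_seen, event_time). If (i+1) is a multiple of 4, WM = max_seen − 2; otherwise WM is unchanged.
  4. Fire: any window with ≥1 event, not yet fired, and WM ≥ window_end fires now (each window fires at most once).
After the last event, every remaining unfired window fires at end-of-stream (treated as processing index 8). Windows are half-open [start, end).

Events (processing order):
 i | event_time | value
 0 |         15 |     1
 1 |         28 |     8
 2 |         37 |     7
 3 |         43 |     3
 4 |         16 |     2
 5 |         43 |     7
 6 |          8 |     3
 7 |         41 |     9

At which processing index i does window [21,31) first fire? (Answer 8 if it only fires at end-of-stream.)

i=0 t=15 v=1: → [15,25),[14,24),[13,23),[12,22),[11,21),[10,20),[9,19),[8,18),[7,17),[6,16); WM=−∞
i=1 t=28 v=8: → [28,38),[27,37),[26,36),[25,35),[24,34),[23,33),[22,32),[21,31),[20,30),[19,29); WM=−∞
i=2 t=37 v=7: → [37,47),[36,46),[35,45),[34,44),[33,43),[32,42),[31,41),[30,40),[29,39),[28,38); WM=−∞
i=3 t=43 v=3: → [43,53),[42,52),[41,51),[40,50),[39,49),[38,48),[37,47),[36,46),[35,45),[34,44); WM=41; [6,16) fires=1 [7,17) fires=1 [8,18) fires=1 [9,19) fires=1 [10,20) fires=1 [11,21) fires=1 [12,22) fires=1 [13,23) fires=1 [14,24) fires=1 [15,25) fires=1 [19,29) fires=8 [20,30) fires=8 [21,31) fires=8 [22,32) fires=8 [23,33) fires=8 [24,34) fires=8 [25,35) fires=8 [26,36) fires=8 [27,37) fires=8 [28,38) fires=15 [29,39) fires=7 [30,40) fires=7 [31,41) fires=7
i=4 t=16 v=2: DROP (t<41-1); WM=41
i=5 t=43 v=7: → [43,53),[42,52),[41,51),[40,50),[39,49),[38,48),[37,47),[36,46),[35,45),[34,44); WM=41
i=6 t=8 v=3: DROP (t<41-1); WM=41
i=7 t=41 v=9: → [41,51),[40,50),[39,49),[38,48),[37,47),[36,46),[35,45),[34,44),[33,43),[32,42); WM=41

3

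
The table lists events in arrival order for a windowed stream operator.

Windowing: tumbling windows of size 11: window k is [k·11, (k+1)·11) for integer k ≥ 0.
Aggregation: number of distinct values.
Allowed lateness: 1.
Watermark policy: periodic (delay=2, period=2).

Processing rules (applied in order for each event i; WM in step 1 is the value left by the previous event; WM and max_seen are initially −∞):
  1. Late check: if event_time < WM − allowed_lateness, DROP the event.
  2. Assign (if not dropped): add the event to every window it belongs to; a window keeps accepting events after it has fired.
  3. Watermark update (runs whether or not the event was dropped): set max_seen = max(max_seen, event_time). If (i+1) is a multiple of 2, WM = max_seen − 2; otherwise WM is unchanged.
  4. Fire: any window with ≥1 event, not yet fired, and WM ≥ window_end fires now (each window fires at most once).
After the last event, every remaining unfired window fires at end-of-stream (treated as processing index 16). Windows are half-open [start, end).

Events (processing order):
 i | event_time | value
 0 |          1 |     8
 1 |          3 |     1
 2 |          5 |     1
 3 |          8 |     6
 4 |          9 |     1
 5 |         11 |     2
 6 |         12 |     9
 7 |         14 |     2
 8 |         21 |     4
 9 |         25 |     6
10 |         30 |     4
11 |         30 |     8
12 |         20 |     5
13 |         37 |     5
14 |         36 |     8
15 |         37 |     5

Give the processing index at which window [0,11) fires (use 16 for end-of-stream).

i=0 t=1 v=8: → [0,11); WM=−∞
i=1 t=3 v=1: → [0,11); WM=1
i=2 t=5 v=1: → [0,11); WM=1
i=3 t=8 v=6: → [0,11); WM=6
i=4 t=9 v=1: → [0,11); WM=6
i=5 t=11 v=2: → [11,22); WM=9
i=6 t=12 v=9: → [11,22); WM=9
i=7 t=14 v=2: → [11,22); WM=12; [0,11) fires=3
i=8 t=21 v=4: → [11,22); WM=12
i=9 t=25 v=6: → [22,33); WM=23; [11,22) fires=3
i=10 t=30 v=4: → [22,33); WM=23
i=11 t=30 v=8: → [22,33); WM=28
i=12 t=20 v=5: DROP (t<28-1); WM=28
i=13 t=37 v=5: → [33,44); WM=35; [22,33) fires=3
i=14 t=36 v=8: → [33,44); WM=35
i=15 t=37 v=5: → [33,44); WM=35

7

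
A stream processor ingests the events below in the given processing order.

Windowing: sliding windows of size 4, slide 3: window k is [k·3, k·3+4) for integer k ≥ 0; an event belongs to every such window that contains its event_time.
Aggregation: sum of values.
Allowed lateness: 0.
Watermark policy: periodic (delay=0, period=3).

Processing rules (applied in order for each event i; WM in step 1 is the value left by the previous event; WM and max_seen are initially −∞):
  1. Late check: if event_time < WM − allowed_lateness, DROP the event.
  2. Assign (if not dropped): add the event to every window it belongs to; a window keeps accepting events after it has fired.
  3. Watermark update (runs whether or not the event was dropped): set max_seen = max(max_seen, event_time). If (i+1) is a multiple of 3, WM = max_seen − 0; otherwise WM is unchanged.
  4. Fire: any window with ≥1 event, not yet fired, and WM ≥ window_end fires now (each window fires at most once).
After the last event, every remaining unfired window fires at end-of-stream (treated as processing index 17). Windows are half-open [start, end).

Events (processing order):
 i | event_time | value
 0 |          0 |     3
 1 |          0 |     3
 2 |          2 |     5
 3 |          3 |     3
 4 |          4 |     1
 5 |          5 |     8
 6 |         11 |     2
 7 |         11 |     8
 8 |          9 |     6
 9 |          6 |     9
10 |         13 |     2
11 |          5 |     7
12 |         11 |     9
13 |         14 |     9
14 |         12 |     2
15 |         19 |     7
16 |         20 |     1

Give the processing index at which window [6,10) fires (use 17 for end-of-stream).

i=0 t=0 v=3: → [0,4); WM=−∞
i=1 t=0 v=3: → [0,4); WM=−∞
i=2 t=2 v=5: → [0,4); WM=2
i=3 t=3 v=3: → [3,7),[0,4); WM=2
i=4 t=4 v=1: → [3,7); WM=2
i=5 t=5 v=8: → [3,7); WM=5; [0,4) fires=14
i=6 t=11 v=2: → [9,13); WM=5
i=7 t=11 v=8: → [9,13); WM=5
i=8 t=9 v=6: → [9,13),[6,10); WM=11; [3,7) fires=12 [6,10) fires=6
i=9 t=6 v=9: DROP (t<11-0); WM=11
i=10 t=13 v=2: → [12,16); WM=11
i=11 t=5 v=7: DROP (t<11-0); WM=13; [9,13) fires=16
i=12 t=11 v=9: DROP (t<13-0); WM=13
i=13 t=14 v=9: → [12,16); WM=13
i=14 t=12 v=2: DROP (t<13-0); WM=14
i=15 t=19 v=7: → [18,22); WM=14
i=16 t=20 v=1: → [18,22); WM=14

8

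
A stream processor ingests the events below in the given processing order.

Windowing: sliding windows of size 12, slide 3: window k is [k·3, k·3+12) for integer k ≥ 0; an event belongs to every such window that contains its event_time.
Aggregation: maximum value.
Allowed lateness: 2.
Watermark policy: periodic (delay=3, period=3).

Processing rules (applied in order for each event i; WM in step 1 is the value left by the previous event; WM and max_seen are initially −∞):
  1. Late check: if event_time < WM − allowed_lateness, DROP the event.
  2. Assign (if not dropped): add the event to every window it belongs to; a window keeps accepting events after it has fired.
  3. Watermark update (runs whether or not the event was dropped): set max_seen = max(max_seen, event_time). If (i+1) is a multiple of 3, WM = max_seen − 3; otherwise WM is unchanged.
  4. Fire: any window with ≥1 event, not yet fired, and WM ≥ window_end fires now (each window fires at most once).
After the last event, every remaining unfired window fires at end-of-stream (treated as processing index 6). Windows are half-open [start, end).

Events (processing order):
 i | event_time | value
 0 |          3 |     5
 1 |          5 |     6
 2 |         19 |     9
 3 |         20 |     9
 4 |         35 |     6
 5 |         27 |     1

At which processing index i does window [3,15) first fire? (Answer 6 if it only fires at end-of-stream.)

i=0 t=3 v=5: → [3,15),[0,12); WM=−∞
i=1 t=5 v=6: → [3,15),[0,12); WM=−∞
i=2 t=19 v=9: → [18,30),[15,27),[12,24),[9,21); WM=16; [0,12) fires=6 [3,15) fires=6
i=3 t=20 v=9: → [18,30),[15,27),[12,24),[9,21); WM=16
i=4 t=35 v=6: → [33,45),[30,42),[27,39),[24,36); WM=16
i=5 t=27 v=1: → [27,39),[24,36),[21,33),[18,30); WM=32; [9,21) fires=9 [12,24) fires=9 [15,27) fires=9 [18,30) fires=9

2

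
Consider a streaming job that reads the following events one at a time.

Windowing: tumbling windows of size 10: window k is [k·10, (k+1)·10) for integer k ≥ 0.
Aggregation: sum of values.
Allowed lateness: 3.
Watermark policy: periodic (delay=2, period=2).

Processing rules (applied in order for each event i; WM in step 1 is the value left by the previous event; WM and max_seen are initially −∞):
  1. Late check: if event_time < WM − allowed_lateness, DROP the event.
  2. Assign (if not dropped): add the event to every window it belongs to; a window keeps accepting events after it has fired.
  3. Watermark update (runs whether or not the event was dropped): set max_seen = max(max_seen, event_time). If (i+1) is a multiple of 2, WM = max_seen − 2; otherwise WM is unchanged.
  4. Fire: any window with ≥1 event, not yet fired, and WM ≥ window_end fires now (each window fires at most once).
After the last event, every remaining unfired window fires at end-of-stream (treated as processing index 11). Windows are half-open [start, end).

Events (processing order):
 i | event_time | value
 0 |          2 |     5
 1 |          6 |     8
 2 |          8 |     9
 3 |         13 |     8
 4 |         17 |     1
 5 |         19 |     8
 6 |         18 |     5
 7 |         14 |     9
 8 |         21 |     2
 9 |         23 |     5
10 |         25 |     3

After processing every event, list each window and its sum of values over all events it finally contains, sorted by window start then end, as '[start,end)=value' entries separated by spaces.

i=0 t=2 v=5: → [0,10); WM=−∞
i=1 t=6 v=8: → [0,10); WM=4
i=2 t=8 v=9: → [0,10); WM=4
i=3 t=13 v=8: → [10,20); WM=11; [0,10) fires=22
i=4 t=17 v=1: → [10,20); WM=11
i=5 t=19 v=8: → [10,20); WM=17
i=6 t=18 v=5: → [10,20); WM=17
i=7 t=14 v=9: → [10,20); WM=17
i=8 t=21 v=2: → [20,30); WM=17
i=9 t=23 v=5: → [20,30); WM=21; [10,20) fires=31
i=10 t=25 v=3: → [20,30); WM=21

[0,10)=22 [10,20)=31 [20,30)=10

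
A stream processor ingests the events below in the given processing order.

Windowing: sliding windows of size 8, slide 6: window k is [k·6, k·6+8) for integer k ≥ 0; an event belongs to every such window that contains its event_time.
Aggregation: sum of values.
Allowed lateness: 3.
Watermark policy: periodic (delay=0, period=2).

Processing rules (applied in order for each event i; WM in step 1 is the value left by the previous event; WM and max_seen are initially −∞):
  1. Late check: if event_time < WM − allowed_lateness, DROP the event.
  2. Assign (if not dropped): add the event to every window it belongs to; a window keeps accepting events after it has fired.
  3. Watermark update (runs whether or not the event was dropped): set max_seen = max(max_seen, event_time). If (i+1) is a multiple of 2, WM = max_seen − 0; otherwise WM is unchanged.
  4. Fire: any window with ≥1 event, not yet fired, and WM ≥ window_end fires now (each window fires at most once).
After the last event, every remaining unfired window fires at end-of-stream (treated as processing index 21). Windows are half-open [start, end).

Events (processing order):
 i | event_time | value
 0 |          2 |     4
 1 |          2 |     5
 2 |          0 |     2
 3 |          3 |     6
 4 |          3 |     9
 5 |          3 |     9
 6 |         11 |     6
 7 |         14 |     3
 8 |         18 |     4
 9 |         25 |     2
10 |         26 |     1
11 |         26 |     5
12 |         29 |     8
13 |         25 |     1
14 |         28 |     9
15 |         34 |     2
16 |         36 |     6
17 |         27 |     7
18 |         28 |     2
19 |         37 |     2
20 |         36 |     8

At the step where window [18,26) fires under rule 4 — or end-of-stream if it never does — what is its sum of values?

6

i=0 t=2 v=4: → [0,8); WM=−∞
i=1 t=2 v=5: → [0,8); WM=2
i=2 t=0 v=2: → [0,8); WM=2
i=3 t=3 v=6: → [0,8); WM=3
i=4 t=3 v=9: → [0,8); WM=3
i=5 t=3 v=9: → [0,8); WM=3
i=6 t=11 v=6: → [6,14); WM=3
i=7 t=14 v=3: → [12,20); WM=14; [0,8) fires=35 [6,14) fires=6
i=8 t=18 v=4: → [18,26),[12,20); WM=14
i=9 t=25 v=2: → [24,32),[18,26); WM=25; [12,20) fires=7
i=10 t=26 v=1: → [24,32); WM=25
i=11 t=26 v=5: → [24,32); WM=26; [18,26) fires=6
i=12 t=29 v=8: → [24,32); WM=26
i=13 t=25 v=1: → [24,32),[18,26); WM=29
i=14 t=28 v=9: → [24,32); WM=29
i=15 t=34 v=2: → [30,38); WM=34; [24,32) fires=26
i=16 t=36 v=6: → [36,44),[30,38); WM=34
i=17 t=27 v=7: DROP (t<34-3); WM=36
i=18 t=28 v=2: DROP (t<36-3); WM=36
i=19 t=37 v=2: → [36,44),[30,38); WM=37
i=20 t=36 v=8: → [36,44),[30,38); WM=37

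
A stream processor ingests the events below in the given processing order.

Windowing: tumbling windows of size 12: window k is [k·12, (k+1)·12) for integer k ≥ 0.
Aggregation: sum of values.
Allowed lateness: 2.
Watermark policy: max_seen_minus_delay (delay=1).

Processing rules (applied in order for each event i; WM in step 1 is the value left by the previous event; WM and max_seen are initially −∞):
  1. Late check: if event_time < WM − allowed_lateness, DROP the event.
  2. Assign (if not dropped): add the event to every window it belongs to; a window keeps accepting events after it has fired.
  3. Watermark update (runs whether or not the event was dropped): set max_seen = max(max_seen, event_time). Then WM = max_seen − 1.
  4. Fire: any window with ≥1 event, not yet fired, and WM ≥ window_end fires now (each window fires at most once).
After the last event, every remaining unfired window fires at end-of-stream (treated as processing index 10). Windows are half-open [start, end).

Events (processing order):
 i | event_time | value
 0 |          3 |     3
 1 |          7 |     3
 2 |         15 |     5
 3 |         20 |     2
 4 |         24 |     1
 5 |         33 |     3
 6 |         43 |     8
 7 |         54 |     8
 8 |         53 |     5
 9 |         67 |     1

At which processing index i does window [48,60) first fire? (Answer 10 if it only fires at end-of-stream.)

i=0 t=3 v=3: → [0,12); WM=2
i=1 t=7 v=3: → [0,12); WM=6
i=2 t=15 v=5: → [12,24); WM=14; [0,12) fires=6
i=3 t=20 v=2: → [12,24); WM=19
i=4 t=24 v=1: → [24,36); WM=23
i=5 t=33 v=3: → [24,36); WM=32; [12,24) fires=7
i=6 t=43 v=8: → [36,48); WM=42; [24,36) fires=4
i=7 t=54 v=8: → [48,60); WM=53; [36,48) fires=8
i=8 t=53 v=5: → [48,60); WM=53
i=9 t=67 v=1: → [60,72); WM=66; [48,60) fires=13

9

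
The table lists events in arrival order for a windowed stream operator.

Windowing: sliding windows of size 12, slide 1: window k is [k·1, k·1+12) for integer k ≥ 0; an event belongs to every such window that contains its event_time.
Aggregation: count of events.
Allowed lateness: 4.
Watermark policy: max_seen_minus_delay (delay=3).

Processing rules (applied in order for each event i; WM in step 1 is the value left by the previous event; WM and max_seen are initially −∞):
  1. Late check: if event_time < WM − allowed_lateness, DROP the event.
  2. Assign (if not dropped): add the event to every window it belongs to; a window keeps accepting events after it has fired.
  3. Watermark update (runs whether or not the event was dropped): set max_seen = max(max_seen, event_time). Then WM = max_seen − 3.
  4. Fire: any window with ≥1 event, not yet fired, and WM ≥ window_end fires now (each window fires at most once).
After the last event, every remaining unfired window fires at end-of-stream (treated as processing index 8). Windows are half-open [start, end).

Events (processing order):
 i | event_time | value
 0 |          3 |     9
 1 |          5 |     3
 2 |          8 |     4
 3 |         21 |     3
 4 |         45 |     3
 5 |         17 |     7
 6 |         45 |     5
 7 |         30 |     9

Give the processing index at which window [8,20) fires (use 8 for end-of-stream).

4

i=0 t=3 v=9: → [3,15),[2,14),[1,13),[0,12); WM=0
i=1 t=5 v=3: → [5,17),[4,16),[3,15),[2,14),[1,13),[0,12); WM=2
i=2 t=8 v=4: → [8,20),[7,19),[6,18),[5,17),[4,16),[3,15),[2,14),[1,13),[0,12); WM=5
i=3 t=21 v=3: → [21,33),[20,32),[19,31),[18,30),[17,29),[16,28),[15,27),[14,26),[13,25),[12,24),[11,23),[10,22); WM=18; [0,12) fires=3 [1,13) fires=3 [2,14) fires=3 [3,15) fires=3 [4,16) fires=2 [5,17) fires=2 [6,18) fires=1
i=4 t=45 v=3: → [45,57),[44,56),[43,55),[42,54),[41,53),[40,52),[39,51),[38,50),[37,49),[36,48),[35,47),[34,46); WM=42; [7,19) fires=1 [8,20) fires=1 [10,22) fires=1 [11,23) fires=1 [12,24) fires=1 [13,25) fires=1 [14,26) fires=1 [15,27) fires=1 [16,28) fires=1 [17,29) fires=1 [18,30) fires=1 [19,31) fires=1 [20,32) fires=1 [21,33) fires=1
i=5 t=17 v=7: DROP (t<42-4); WM=42
i=6 t=45 v=5: → [45,57),[44,56),[43,55),[42,54),[41,53),[40,52),[39,51),[38,50),[37,49),[36,48),[35,47),[34,46); WM=42
i=7 t=30 v=9: DROP (t<42-4); WM=42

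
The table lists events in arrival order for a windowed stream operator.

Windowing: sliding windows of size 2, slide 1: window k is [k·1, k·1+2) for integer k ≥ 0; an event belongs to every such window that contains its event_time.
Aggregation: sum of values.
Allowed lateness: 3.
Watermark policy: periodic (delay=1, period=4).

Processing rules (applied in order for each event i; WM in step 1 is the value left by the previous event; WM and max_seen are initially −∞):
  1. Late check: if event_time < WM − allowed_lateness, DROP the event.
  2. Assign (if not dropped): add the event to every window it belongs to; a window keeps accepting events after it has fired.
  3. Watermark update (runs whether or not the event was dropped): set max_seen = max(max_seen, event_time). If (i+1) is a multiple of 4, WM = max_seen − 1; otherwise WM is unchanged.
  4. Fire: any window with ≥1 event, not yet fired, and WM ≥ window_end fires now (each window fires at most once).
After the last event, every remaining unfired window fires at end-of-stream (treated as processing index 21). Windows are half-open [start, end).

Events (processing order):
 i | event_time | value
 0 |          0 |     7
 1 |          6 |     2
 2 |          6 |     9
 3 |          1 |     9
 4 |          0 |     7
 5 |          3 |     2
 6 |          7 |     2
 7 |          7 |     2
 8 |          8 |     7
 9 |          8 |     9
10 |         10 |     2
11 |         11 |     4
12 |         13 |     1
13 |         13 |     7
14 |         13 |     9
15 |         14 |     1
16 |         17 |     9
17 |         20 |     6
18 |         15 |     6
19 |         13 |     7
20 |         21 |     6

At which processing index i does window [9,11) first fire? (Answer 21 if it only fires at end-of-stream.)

15

i=0 t=0 v=7: → [0,2); WM=−∞
i=1 t=6 v=2: → [6,8),[5,7); WM=−∞
i=2 t=6 v=9: → [6,8),[5,7); WM=−∞
i=3 t=1 v=9: → [1,3),[0,2); WM=5; [0,2) fires=16 [1,3) fires=9
i=4 t=0 v=7: DROP (t<5-3); WM=5
i=5 t=3 v=2: → [3,5),[2,4); WM=5; [2,4) fires=2 [3,5) fires=2
i=6 t=7 v=2: → [7,9),[6,8); WM=5
i=7 t=7 v=2: → [7,9),[6,8); WM=6
i=8 t=8 v=7: → [8,10),[7,9); WM=6
i=9 t=8 v=9: → [8,10),[7,9); WM=6
i=10 t=10 v=2: → [10,12),[9,11); WM=6
i=11 t=11 v=4: → [11,13),[10,12); WM=10; [5,7) fires=11 [6,8) fires=15 [7,9) fires=20 [8,10) fires=16
i=12 t=13 v=1: → [13,15),[12,14); WM=10
i=13 t=13 v=7: → [13,15),[12,14); WM=10
i=14 t=13 v=9: → [13,15),[12,14); WM=10
i=15 t=14 v=1: → [14,16),[13,15); WM=13; [9,11) fires=2 [10,12) fires=6 [11,13) fires=4
i=16 t=17 v=9: → [17,19),[16,18); WM=13
i=17 t=20 v=6: → [20,22),[19,21); WM=13
i=18 t=15 v=6: → [15,17),[14,16); WM=13
i=19 t=13 v=7: → [13,15),[12,14); WM=19; [12,14) fires=24 [13,15) fires=25 [14,16) fires=7 [15,17) fires=6 [16,18) fires=9 [17,19) fires=9
i=20 t=21 v=6: → [21,23),[20,22); WM=19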